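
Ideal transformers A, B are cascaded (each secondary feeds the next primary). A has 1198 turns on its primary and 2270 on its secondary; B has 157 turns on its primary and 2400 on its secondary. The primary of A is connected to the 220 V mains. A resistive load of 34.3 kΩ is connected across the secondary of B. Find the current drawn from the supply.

Secondary of A: V = 220.00 × 2270/1198 = 416.86 V.
Secondary of B: V = 416.86 × 2400/157 = 6372.4 V.
I_load = 6372.4/34300 = 0.18578 A, so P_out = 6372.4 × 0.18578 = 1183.9 W.
All ideal ⇒ P_in = P_out, so I_supply = 1183.9/220 = 5.38 A.

I_supply ≈ 5.38 A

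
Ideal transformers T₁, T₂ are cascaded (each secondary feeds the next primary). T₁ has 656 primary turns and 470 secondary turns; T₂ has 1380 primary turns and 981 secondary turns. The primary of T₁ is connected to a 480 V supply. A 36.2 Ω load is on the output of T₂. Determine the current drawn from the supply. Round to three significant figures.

I_supply ≈ 3.44 A

Secondary of T₁: V = 480.00 × 470/656 = 343.90 V.
Secondary of T₂: V = 343.90 × 981/1380 = 244.47 V.
I_load = 244.47/36.2 = 6.7533 A, so P_out = 244.47 × 6.7533 = 1651.0 W.
All ideal ⇒ P_in = P_out, so I_supply = 1651.0/480 = 3.44 A.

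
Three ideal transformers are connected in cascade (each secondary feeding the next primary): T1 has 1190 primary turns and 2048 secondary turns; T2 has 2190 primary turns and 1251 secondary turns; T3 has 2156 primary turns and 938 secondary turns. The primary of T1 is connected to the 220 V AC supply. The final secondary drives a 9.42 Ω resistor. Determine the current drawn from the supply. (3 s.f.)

Secondary of T1: V = 220.00 × 2048/1190 = 378.62 V.
Secondary of T2: V = 378.62 × 1251/2190 = 216.28 V.
Secondary of T3: V = 216.28 × 938/2156 = 94.096 V.
I_load = 94.096/9.42 = 9.9890 A, so P_out = 94.096 × 9.9890 = 939.93 W.
All ideal ⇒ P_in = P_out, so I_supply = 939.93/220 = 4.27 A.

I_supply ≈ 4.27 A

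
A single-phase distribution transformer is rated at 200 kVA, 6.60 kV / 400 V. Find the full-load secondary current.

I_s ≈ 500 A

I_s = S/V_s = 200000/400 = 500 A.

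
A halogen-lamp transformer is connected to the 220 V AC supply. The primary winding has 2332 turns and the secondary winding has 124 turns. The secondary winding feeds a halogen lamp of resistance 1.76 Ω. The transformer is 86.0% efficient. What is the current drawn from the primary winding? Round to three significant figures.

I_p ≈ 0.411 A

V_s = 220 × 124/2332 = 11.698 V.
I_s = V_s/R = 11.698/1.76 = 6.6467 A.
P_out = V_s I_s = 11.698 × 6.6467 = 77.753 W.
P_in = P_out/η = 77.753/0.860 = 90.411 W.
I_p = P_in/V_p = 90.411/220 = 0.411 A.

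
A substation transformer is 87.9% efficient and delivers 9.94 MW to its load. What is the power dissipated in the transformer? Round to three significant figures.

P_loss ≈ 1.37×10^6 W

P_in = P_out/η = 9.94×10^6/0.879 = 1.13083×10^7 W.
P_loss = P_in − P_out = 1.13083×10^7 − 9.94×10^6 = 1.37×10^6 W.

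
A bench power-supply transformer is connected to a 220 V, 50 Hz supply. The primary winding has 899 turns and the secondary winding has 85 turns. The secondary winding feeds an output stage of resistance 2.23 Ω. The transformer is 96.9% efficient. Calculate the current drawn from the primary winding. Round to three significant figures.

V_s = 220 × 85/899 = 20.801 V.
I_s = V_s/R = 20.801/2.23 = 9.3278 A.
P_out = V_s I_s = 20.801 × 9.3278 = 194.03 W.
P_in = P_out/η = 194.03/0.969 = 200.23 W.
I_p = P_in/V_p = 200.23/220 = 0.910 A.

I_p ≈ 0.910 A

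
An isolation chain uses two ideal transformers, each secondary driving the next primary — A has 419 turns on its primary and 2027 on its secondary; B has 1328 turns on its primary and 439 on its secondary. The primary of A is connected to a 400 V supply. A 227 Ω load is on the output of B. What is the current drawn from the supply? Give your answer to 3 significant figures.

After A: V = 400.00 × 2027/419 = 1935.1 V.
After B: V = 1935.1 × 439/1328 = 639.68 V.
I_load = 639.68/227 = 2.8180 A, so P_out = 639.68 × 2.8180 = 1802.6 W.
All ideal ⇒ P_in = P_out, so I_supply = 1802.6/400 = 4.51 A.

I_supply ≈ 4.51 A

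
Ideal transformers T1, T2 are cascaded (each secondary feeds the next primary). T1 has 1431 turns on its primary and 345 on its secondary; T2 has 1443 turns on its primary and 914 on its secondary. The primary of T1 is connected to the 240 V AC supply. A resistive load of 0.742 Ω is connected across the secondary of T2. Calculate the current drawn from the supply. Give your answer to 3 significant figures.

Secondary of T1: V = 240.00 × 345/1431 = 57.862 V.
Secondary of T2: V = 57.862 × 914/1443 = 36.650 V.
I_load = 36.650/0.742 = 49.393 A, so P_out = 36.650 × 49.393 = 1810.2 W.
All ideal ⇒ P_in = P_out, so I_supply = 1810.2/240 = 7.54 A.

I_supply ≈ 7.54 A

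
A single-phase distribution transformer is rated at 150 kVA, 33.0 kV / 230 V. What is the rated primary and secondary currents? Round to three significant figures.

I_p ≈ 4.55 A, I_s ≈ 652 A

I_p = S/V_p = 150000/33000 = 4.55 A.
I_s = S/V_s = 150000/230 = 652 A.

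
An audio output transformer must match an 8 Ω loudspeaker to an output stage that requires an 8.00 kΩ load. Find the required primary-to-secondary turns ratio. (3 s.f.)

N_p/N_s ≈ 31.6

Z_p/Z_s = (N_p/N_s)², so N_p/N_s = √(8000/8) = √1000 = 31.6.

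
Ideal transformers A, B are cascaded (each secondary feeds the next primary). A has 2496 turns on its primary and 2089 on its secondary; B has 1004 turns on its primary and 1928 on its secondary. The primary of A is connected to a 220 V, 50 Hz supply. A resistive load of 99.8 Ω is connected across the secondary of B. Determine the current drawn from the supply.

After A: V = 220.00 × 2089/2496 = 184.13 V.
After B: V = 184.13 × 1928/1004 = 353.58 V.
I_load = 353.58/99.8 = 3.5429 A, so P_out = 353.58 × 3.5429 = 1252.7 W.
All ideal ⇒ P_in = P_out, so I_supply = 1252.7/220 = 5.69 A.

I_supply ≈ 5.69 A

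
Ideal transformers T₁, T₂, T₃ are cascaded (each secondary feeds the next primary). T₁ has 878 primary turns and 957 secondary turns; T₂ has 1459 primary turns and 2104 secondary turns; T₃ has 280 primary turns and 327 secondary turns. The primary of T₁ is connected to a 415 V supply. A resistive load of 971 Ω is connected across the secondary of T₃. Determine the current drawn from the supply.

Secondary of T₁: V = 415.00 × 957/878 = 452.34 V.
Secondary of T₂: V = 452.34 × 2104/1459 = 652.31 V.
Secondary of T₃: V = 652.31 × 327/280 = 761.81 V.
I_load = 761.81/971 = 0.78456 A, so P_out = 761.81 × 0.78456 = 597.68 W.
All ideal ⇒ P_in = P_out, so I_supply = 597.68/415 = 1.44 A.

I_supply ≈ 1.44 A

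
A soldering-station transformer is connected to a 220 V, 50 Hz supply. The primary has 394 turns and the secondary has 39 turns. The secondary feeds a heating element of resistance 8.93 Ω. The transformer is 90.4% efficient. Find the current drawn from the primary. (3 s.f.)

I_p ≈ 0.267 A

V_s = 220 × 39/394 = 21.777 V.
I_s = V_s/R = 21.777/8.93 = 2.4386 A.
P_out = V_s I_s = 21.777 × 2.4386 = 53.104 W.
P_in = P_out/η = 53.104/0.904 = 58.744 W.
I_p = P_in/V_p = 58.744/220 = 0.267 A.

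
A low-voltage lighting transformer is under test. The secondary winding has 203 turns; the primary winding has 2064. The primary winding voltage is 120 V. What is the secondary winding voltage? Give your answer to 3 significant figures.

V_s/V_p = N_s/N_p, so V_s = 120 × 203/2064 = 11.8 V.

V_s ≈ 11.8 V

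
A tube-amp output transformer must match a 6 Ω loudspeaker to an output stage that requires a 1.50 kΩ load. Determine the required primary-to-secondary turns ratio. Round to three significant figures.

Z_p/Z_s = (N_p/N_s)², so N_p/N_s = √(1500/6) = √250 = 15.8.

N_p/N_s ≈ 15.8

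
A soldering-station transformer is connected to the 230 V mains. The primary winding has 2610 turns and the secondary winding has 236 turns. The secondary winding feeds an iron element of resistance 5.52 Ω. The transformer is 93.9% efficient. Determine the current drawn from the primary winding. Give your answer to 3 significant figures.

V_s = 230 × 236/2610 = 20.797 V.
I_s = V_s/R = 20.797/5.52 = 3.7676 A.
P_out = V_s I_s = 20.797 × 3.7676 = 78.354 W.
P_in = P_out/η = 78.354/0.939 = 83.444 W.
I_p = P_in/V_p = 83.444/230 = 0.363 A.

I_p ≈ 0.363 A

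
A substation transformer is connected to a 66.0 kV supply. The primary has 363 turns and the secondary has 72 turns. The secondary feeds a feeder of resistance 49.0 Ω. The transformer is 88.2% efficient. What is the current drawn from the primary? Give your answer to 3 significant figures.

I_p ≈ 60.1 A

V_s = 66000 × 72/363 = 13091 V.
I_s = V_s/R = 13091/49.0 = 267.16 A.
P_out = V_s I_s = 13091 × 267.16 = 3.4974×10^6 W.
P_in = P_out/η = 3.4974×10^6/0.882 = 3.9653×10^6 W.
I_p = P_in/V_p = 3.9653×10^6/66000 = 60.1 A.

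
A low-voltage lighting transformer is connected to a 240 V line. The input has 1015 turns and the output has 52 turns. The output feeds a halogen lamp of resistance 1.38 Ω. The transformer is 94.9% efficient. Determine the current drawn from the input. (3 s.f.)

I_in ≈ 0.481 A

V_out = 240 × 52/1015 = 12.296 V.
I_out = V_out/R = 12.296/1.38 = 8.9098 A.
P_out = V_out I_out = 12.296 × 8.9098 = 109.55 W.
P_in = P_out/η = 109.55/0.949 = 115.44 W.
I_in = P_in/V_in = 115.44/240 = 0.481 A.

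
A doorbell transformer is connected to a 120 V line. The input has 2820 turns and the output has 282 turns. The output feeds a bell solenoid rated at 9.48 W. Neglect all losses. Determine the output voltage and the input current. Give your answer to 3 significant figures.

V_out ≈ 12.0 V, I_in ≈ 0.0790 A

V_out = V_in × N_out/N_in = 120 × 282/2820 = 12.000 V.
I_out = P/V_out = 9.48/12.000 = 0.79000 A.
I_in = I_out × N_out/N_in = 0.79000 × 282/2820 = 0.0790 A.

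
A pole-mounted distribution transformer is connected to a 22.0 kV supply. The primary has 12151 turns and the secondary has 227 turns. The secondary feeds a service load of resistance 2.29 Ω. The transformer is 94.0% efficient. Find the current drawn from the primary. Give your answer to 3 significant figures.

V_s = 22000 × 227/12151 = 410.99 V.
I_s = V_s/R = 410.99/2.29 = 179.47 A.
P_out = V_s I_s = 410.99 × 179.47 = 73763 W.
P_in = P_out/η = 73763/0.940 = 78471 W.
I_p = P_in/V_p = 78471/22000 = 3.57 A.

I_p ≈ 3.57 A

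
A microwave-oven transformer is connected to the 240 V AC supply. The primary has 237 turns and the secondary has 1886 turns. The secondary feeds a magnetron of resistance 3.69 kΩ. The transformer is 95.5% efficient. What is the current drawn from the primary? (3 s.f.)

I_p ≈ 4.31 A

V_s = 240 × 1886/237 = 1909.9 V.
I_s = V_s/R = 1909.9/3690 = 0.51758 A.
P_out = V_s I_s = 1909.9 × 0.51758 = 988.51 W.
P_in = P_out/η = 988.51/0.955 = 1035.1 W.
I_p = P_in/V_p = 1035.1/240 = 4.31 A.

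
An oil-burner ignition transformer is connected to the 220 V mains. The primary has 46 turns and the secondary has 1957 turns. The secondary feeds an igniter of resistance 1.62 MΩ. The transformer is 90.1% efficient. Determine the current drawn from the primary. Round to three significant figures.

I_p ≈ 0.273 A

V_s = 220 × 1957/46 = 9359.6 V.
I_s = V_s/R = 9359.6/(1.62×10^6) = 0.0057775 A.
P_out = V_s I_s = 9359.6 × 0.0057775 = 54.075 W.
P_in = P_out/η = 54.075/0.901 = 60.017 W.
I_p = P_in/V_p = 60.017/220 = 0.273 A.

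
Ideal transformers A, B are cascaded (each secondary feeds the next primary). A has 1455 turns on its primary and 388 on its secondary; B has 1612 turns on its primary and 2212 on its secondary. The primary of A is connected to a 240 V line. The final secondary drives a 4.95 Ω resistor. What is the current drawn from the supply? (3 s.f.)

Secondary of A: V = 240.00 × 388/1455 = 64.000 V.
Secondary of B: V = 64.000 × 2212/1612 = 87.821 V.
I_load = 87.821/4.95 = 17.742 A, so P_out = 87.821 × 17.742 = 1558.1 W.
All ideal ⇒ P_in = P_out, so I_supply = 1558.1/240 = 6.49 A.

I_supply ≈ 6.49 A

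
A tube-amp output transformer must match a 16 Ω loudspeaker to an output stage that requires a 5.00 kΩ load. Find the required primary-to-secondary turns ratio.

N_p/N_s ≈ 17.7

Z_p/Z_s = (N_p/N_s)², so N_p/N_s = √(5000/16) = √312 = 17.7.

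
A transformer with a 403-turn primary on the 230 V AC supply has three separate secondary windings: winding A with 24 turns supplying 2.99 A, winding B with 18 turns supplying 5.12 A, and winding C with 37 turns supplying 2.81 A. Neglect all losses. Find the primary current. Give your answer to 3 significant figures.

V_A = 230 × 24/403 = 13.697 V; V_B = 230 × 18/403 = 10.273 V; V_C = 230 × 37/403 = 21.117 V.
P_out = V_A I_A + V_B I_B + V_C I_C = 13.697×2.99 + 10.273×5.12 + 21.117×2.81 = 40.955 + 52.598 + 59.338 = 152.89 W.
Ideal ⇒ P_in = P_out, so I_p = P_out/V_p = 152.89/230 = 0.665 A.

I_p ≈ 0.665 A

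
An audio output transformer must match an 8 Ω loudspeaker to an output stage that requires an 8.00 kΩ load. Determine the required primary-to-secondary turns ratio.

N_p/N_s ≈ 31.6

Z_p/Z_s = (N_p/N_s)², so N_p/N_s = √(8000/8) = √1000 = 31.6.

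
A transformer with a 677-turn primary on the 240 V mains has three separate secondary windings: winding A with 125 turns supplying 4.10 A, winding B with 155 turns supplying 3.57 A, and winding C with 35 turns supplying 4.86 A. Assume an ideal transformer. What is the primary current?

V_A = 240 × 125/677 = 44.313 V; V_B = 240 × 155/677 = 54.948 V; V_C = 240 × 35/677 = 12.408 V.
P_out = V_A I_A + V_B I_B + V_C I_C = 44.313×4.10 + 54.948×3.57 + 12.408×4.86 = 181.68 + 196.17 + 60.301 = 438.15 W.
Ideal ⇒ P_in = P_out, so I_p = P_out/V_p = 438.15/240 = 1.83 A.

I_p ≈ 1.83 A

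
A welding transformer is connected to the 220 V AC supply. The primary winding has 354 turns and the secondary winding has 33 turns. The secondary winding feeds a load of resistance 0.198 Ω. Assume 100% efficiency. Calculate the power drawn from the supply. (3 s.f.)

P ≈ 2120 W

V_s = V_p × N_s/N_p = 220 × 33/354 = 20.508 V.
I_s = V_s/R = 20.508/0.198 = 103.58 A.
I_p = I_s × N_s/N_p = 103.58 × 33/354 = 9.6556 A.
P = V_p I_p = 220 × 9.6556 = 2120 W.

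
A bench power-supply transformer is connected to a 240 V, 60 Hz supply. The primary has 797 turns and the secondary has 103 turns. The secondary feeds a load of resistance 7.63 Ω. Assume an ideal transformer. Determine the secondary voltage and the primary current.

V_s ≈ 31.0 V, I_p ≈ 0.525 A

V_s = V_p × N_s/N_p = 240 × 103/797 = 31.016 V.
I_s = V_s/R = 31.016/7.63 = 4.0650 A.
I_p = I_s × N_s/N_p = 4.0650 × 103/797 = 0.525 A.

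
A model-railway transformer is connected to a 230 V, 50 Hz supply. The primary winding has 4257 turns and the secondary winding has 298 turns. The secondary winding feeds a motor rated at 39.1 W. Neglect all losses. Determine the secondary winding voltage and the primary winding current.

V_s = V_p × N_s/N_p = 230 × 298/4257 = 16.101 V.
I_s = P/V_s = 39.1/16.101 = 2.4285 A.
I_p = I_s × N_s/N_p = 2.4285 × 298/4257 = 0.170 A.

V_s ≈ 16.1 V, I_p ≈ 0.170 A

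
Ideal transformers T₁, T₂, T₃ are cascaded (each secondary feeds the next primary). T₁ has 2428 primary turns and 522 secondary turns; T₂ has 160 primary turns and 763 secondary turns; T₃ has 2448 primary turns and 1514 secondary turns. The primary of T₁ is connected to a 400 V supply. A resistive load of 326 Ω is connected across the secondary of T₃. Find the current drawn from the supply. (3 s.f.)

After T₁: V = 400.00 × 522/2428 = 85.997 V.
After T₂: V = 85.997 × 763/160 = 410.10 V.
After T₃: V = 410.10 × 1514/2448 = 253.63 V.
I_load = 253.63/326 = 0.77801 A, so P_out = 253.63 × 0.77801 = 197.33 W.
All ideal ⇒ P_in = P_out, so I_supply = 197.33/400 = 0.493 A.

I_supply ≈ 0.493 A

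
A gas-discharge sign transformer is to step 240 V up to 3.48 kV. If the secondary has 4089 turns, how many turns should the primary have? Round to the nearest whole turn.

N_p = 282 turns

N_p/N_s = V_p/V_s, so N_p = 4089 × 240/3480 = 282.0 ≈ 282 turns.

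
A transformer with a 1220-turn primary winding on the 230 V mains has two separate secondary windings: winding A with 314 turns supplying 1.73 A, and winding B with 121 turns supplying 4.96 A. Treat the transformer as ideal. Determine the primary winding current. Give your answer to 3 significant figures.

V_A = 230 × 314/1220 = 59.197 V; V_B = 230 × 121/1220 = 22.811 V.
P_out = V_A I_A + V_B I_B = 59.197×1.73 + 22.811×4.96 = 102.41 + 113.14 = 215.56 W.
Ideal ⇒ P_in = P_out, so I_p = P_out/V_p = 215.56/230 = 0.937 A.

I_p ≈ 0.937 A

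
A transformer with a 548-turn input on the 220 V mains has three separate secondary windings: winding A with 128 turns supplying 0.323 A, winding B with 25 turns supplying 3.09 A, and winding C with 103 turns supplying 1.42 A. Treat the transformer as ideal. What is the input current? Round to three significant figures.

V_A = 220 × 128/548 = 51.387 V; V_B = 220 × 25/548 = 10.036 V; V_C = 220 × 103/548 = 41.350 V.
P_out = V_A I_A + V_B I_B + V_C I_C = 51.387×0.323 + 10.036×3.09 + 41.350×1.42 = 16.598 + 31.013 + 58.718 = 106.33 W.
Ideal ⇒ P_in = P_out, so I_in = P_out/V_in = 106.33/220 = 0.483 A.

I_in ≈ 0.483 A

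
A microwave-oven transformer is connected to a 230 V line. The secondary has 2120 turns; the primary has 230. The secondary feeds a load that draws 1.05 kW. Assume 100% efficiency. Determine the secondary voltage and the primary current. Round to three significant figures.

V_s = V_p × N_s/N_p = 230 × 2120/230 = 2120.0 V.
I_s = P/V_s = 1050/2120.0 = 0.49528 A.
I_p = I_s × N_s/N_p = 0.49528 × 2120/230 = 4.57 A.

V_s ≈ 2120 V, I_p ≈ 4.57 A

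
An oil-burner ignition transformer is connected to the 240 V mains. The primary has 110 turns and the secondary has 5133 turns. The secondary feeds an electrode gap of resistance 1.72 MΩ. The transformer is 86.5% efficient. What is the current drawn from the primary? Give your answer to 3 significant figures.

V_s = 240 × 5133/110 = 11199 V.
I_s = V_s/R = 11199/(1.72×10^6) = 0.0065112 A.
P_out = V_s I_s = 11199 × 0.0065112 = 72.921 W.
P_in = P_out/η = 72.921/0.865 = 84.301 W.
I_p = P_in/V_p = 84.301/240 = 0.351 A.

I_p ≈ 0.351 A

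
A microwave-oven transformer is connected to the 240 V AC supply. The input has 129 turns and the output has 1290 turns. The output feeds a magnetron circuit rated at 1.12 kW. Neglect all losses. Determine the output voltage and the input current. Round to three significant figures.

V_out = V_in × N_out/N_in = 240 × 1290/129 = 2400.0 V.
I_out = P/V_out = 1120/2400.0 = 0.46667 A.
I_in = I_out × N_out/N_in = 0.46667 × 1290/129 = 4.67 A.

V_out ≈ 2400 V, I_in ≈ 4.67 A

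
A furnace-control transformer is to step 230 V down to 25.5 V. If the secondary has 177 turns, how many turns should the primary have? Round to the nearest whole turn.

N_p = 1596 turns

N_p/N_s = V_p/V_s, so N_p = 177 × 230/25.5 = 1596.5 ≈ 1596 turns.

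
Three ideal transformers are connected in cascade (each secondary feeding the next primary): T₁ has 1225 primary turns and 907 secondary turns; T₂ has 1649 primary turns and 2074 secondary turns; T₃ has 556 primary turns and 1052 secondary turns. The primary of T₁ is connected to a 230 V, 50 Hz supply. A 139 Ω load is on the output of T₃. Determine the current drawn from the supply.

I_supply ≈ 5.14 A

After T₁: V = 230.00 × 907/1225 = 170.29 V.
After T₂: V = 170.29 × 2074/1649 = 214.18 V.
After T₃: V = 214.18 × 1052/556 = 405.25 V.
I_load = 405.25/139 = 2.9155 A, so P_out = 405.25 × 2.9155 = 1181.5 W.
All ideal ⇒ P_in = P_out, so I_supply = 1181.5/230 = 5.14 A.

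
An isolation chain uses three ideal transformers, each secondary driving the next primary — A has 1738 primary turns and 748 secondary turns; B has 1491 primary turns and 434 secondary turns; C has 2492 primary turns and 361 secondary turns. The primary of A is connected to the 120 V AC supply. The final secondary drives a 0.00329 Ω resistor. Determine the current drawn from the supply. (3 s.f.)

Secondary of A: V = 120.00 × 748/1738 = 51.646 V.
Secondary of B: V = 51.646 × 434/1491 = 15.033 V.
Secondary of C: V = 15.033 × 361/2492 = 2.1777 V.
I_load = 2.1777/0.00329 = 661.92 A, so P_out = 2.1777 × 661.92 = 1441.5 W.
All ideal ⇒ P_in = P_out, so I_supply = 1441.5/120 = 12.0 A.

I_supply ≈ 12.0 A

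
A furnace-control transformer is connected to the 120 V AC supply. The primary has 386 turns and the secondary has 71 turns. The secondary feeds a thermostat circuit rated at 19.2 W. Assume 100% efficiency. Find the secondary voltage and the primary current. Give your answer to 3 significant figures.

V_s ≈ 22.1 V, I_p ≈ 0.160 A

V_s = V_p × N_s/N_p = 120 × 71/386 = 22.073 V.
I_s = P/V_s = 19.2/22.073 = 0.86986 A.
I_p = I_s × N_s/N_p = 0.86986 × 71/386 = 0.160 A.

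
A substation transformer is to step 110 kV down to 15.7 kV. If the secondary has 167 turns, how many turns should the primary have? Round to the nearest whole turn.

N_p = 1170 turns

N_p/N_s = V_p/V_s, so N_p = 167 × 110000/15700 = 1170.1 ≈ 1170 turns.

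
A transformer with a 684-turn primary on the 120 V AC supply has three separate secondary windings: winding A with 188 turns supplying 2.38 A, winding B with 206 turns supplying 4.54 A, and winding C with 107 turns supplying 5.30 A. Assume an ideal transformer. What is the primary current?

I_p ≈ 2.85 A

V_A = 120 × 188/684 = 32.982 V; V_B = 120 × 206/684 = 36.140 V; V_C = 120 × 107/684 = 18.772 V.
P_out = V_A I_A + V_B I_B + V_C I_C = 32.982×2.38 + 36.140×4.54 + 18.772×5.30 = 78.498 + 164.08 + 99.491 = 342.07 W.
Ideal ⇒ P_in = P_out, so I_p = P_out/V_p = 342.07/120 = 2.85 A.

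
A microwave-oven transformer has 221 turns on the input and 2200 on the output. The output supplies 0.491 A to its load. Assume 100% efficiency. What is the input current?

For an ideal transformer I_in/I_out = N_out/N_in, so I_in = 0.491 × 2200/221 = 4.89 A.

I_in ≈ 4.89 A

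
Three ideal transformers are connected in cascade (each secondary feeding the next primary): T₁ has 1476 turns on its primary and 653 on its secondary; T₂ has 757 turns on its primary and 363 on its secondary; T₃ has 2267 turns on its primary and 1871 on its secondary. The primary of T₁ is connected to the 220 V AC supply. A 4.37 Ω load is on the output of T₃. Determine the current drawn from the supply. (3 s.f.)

I_supply ≈ 1.54 A

Secondary of T₁: V = 220.00 × 653/1476 = 97.331 V.
Secondary of T₂: V = 97.331 × 363/757 = 46.672 V.
Secondary of T₃: V = 46.672 × 1871/2267 = 38.520 V.
I_load = 38.520/4.37 = 8.8146 A, so P_out = 38.520 × 8.8146 = 339.53 W.
All ideal ⇒ P_in = P_out, so I_supply = 339.53/220 = 1.54 A.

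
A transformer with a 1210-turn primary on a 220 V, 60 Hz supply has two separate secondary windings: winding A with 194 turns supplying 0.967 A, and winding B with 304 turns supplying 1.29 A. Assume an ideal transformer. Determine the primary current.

V_A = 220 × 194/1210 = 35.273 V; V_B = 220 × 304/1210 = 55.273 V.
P_out = V_A I_A + V_B I_B = 35.273×0.967 + 55.273×1.29 = 34.109 + 71.302 = 105.41 W.
Ideal ⇒ P_in = P_out, so I_p = P_out/V_p = 105.41/220 = 0.479 A.

I_p ≈ 0.479 A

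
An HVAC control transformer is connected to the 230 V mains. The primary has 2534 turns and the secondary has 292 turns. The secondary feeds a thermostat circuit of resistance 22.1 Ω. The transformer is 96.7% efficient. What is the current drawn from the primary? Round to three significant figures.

I_p ≈ 0.143 A

V_s = 230 × 292/2534 = 26.504 V.
I_s = V_s/R = 26.504/22.1 = 1.1993 A.
P_out = V_s I_s = 26.504 × 1.1993 = 31.785 W.
P_in = P_out/η = 31.785/0.967 = 32.869 W.
I_p = P_in/V_p = 32.869/230 = 0.143 A.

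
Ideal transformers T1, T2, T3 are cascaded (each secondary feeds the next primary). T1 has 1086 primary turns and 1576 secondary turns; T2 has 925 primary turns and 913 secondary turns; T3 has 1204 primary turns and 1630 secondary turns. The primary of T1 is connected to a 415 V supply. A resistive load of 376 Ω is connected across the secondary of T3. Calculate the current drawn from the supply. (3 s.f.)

Secondary of T1: V = 415.00 × 1576/1086 = 602.25 V.
Secondary of T2: V = 602.25 × 913/925 = 594.43 V.
Secondary of T3: V = 594.43 × 1630/1204 = 804.76 V.
I_load = 804.76/376 = 2.1403 A, so P_out = 804.76 × 2.1403 = 1722.4 W.
All ideal ⇒ P_in = P_out, so I_supply = 1722.4/415 = 4.15 A.

I_supply ≈ 4.15 A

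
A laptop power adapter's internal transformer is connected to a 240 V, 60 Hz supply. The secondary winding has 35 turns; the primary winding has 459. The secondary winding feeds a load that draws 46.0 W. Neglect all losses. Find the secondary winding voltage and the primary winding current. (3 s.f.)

V_s ≈ 18.3 V, I_p ≈ 0.192 A

V_s = V_p × N_s/N_p = 240 × 35/459 = 18.301 V.
I_s = P/V_s = 46.0/18.301 = 2.5136 A.
I_p = I_s × N_s/N_p = 2.5136 × 35/459 = 0.192 A.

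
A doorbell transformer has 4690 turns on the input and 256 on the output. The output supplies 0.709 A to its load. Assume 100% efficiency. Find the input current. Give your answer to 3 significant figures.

For an ideal transformer I_in/I_out = N_out/N_in, so I_in = 0.709 × 256/4690 = 0.0387 A.

I_in ≈ 0.0387 A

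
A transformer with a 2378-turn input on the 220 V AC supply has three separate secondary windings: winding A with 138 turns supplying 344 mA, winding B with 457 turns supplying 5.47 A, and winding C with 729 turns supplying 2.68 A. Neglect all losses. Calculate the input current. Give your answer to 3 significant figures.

V_A = 220 × 138/2378 = 12.767 V; V_B = 220 × 457/2378 = 42.279 V; V_C = 220 × 729/2378 = 67.443 V.
P_out = V_A I_A + V_B I_B + V_C I_C = 12.767×0.344 + 42.279×5.47 + 67.443×2.68 = 4.3919 + 231.27 + 180.75 = 416.41 W.
Ideal ⇒ P_in = P_out, so I_in = P_out/V_in = 416.41/220 = 1.89 A.

I_in ≈ 1.89 A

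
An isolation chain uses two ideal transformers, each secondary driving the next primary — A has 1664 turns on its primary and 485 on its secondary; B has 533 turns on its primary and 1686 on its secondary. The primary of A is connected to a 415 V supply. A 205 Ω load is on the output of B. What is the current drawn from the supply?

I_supply ≈ 1.72 A

Secondary of A: V = 415.00 × 485/1664 = 120.96 V.
Secondary of B: V = 120.96 × 1686/533 = 382.62 V.
I_load = 382.62/205 = 1.8664 A, so P_out = 382.62 × 1.8664 = 714.13 W.
All ideal ⇒ P_in = P_out, so I_supply = 714.13/415 = 1.72 A.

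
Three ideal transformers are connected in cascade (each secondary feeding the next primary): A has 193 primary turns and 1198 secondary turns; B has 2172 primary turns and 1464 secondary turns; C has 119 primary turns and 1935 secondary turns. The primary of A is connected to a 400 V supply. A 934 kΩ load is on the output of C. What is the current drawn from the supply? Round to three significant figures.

After A: V = 400.00 × 1198/193 = 2482.9 V.
After B: V = 2482.9 × 1464/2172 = 1673.6 V.
After C: V = 1673.6 × 1935/119 = 27213 V.
I_load = 27213/934000 = 0.029136 A, so P_out = 27213 × 0.029136 = 792.87 W.
All ideal ⇒ P_in = P_out, so I_supply = 792.87/400 = 1.98 A.

I_supply ≈ 1.98 A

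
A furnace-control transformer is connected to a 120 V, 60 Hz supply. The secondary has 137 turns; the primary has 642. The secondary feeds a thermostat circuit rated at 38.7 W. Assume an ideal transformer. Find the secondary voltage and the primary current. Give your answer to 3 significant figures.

V_s ≈ 25.6 V, I_p ≈ 0.323 A

V_s = V_p × N_s/N_p = 120 × 137/642 = 25.607 V.
I_s = P/V_s = 38.7/25.607 = 1.5113 A.
I_p = I_s × N_s/N_p = 1.5113 × 137/642 = 0.323 A.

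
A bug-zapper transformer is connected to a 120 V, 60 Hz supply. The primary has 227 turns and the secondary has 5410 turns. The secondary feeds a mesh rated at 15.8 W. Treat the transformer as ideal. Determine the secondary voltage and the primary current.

V_s = V_p × N_s/N_p = 120 × 5410/227 = 2859.9 V.
I_s = P/V_s = 15.8/2859.9 = 0.0055246 A.
I_p = I_s × N_s/N_p = 0.0055246 × 5410/227 = 0.132 A.

V_s ≈ 2860 V, I_p ≈ 0.132 A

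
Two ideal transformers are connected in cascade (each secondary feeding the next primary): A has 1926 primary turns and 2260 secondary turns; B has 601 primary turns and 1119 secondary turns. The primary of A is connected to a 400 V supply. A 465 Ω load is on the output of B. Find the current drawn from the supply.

After A: V = 400.00 × 2260/1926 = 469.37 V.
After B: V = 469.37 × 1119/601 = 873.91 V.
I_load = 873.91/465 = 1.8794 A, so P_out = 873.91 × 1.8794 = 1642.4 W.
All ideal ⇒ P_in = P_out, so I_supply = 1642.4/400 = 4.11 A.

I_supply ≈ 4.11 A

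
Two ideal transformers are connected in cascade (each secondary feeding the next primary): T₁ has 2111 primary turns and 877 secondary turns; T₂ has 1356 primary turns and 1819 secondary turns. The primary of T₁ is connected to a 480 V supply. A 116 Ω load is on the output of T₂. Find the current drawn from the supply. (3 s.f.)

After T₁: V = 480.00 × 877/2111 = 199.41 V.
After T₂: V = 199.41 × 1819/1356 = 267.50 V.
I_load = 267.50/116 = 2.3060 A, so P_out = 267.50 × 2.3060 = 616.87 W.
All ideal ⇒ P_in = P_out, so I_supply = 616.87/480 = 1.29 A.

I_supply ≈ 1.29 A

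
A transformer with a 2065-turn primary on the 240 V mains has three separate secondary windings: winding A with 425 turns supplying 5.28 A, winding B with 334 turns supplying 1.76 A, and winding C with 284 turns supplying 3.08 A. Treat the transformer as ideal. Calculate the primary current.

I_p ≈ 1.79 A

V_A = 240 × 425/2065 = 49.395 V; V_B = 240 × 334/2065 = 38.818 V; V_C = 240 × 284/2065 = 33.007 V.
P_out = V_A I_A + V_B I_B + V_C I_C = 49.395×5.28 + 38.818×1.76 + 33.007×3.08 = 260.80 + 68.320 + 101.66 = 430.79 W.
Ideal ⇒ P_in = P_out, so I_p = P_out/V_p = 430.79/240 = 1.79 A.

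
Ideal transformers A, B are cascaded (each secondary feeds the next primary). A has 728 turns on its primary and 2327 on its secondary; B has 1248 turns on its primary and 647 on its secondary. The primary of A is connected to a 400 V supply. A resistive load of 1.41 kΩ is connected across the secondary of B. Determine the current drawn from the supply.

I_supply ≈ 0.779 A

After A: V = 400.00 × 2327/728 = 1278.6 V.
After B: V = 1278.6 × 647/1248 = 662.85 V.
I_load = 662.85/1410 = 0.47011 A, so P_out = 662.85 × 0.47011 = 311.61 W.
All ideal ⇒ P_in = P_out, so I_supply = 311.61/400 = 0.779 A.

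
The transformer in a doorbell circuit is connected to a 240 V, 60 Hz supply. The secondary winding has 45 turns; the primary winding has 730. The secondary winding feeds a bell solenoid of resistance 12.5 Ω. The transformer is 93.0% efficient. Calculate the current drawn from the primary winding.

V_s = 240 × 45/730 = 14.795 V.
I_s = V_s/R = 14.795/12.5 = 1.1836 A.
P_out = V_s I_s = 14.795 × 1.1836 = 17.510 W.
P_in = P_out/η = 17.510/0.930 = 18.828 W.
I_p = P_in/V_p = 18.828/240 = 0.0785 A.

I_p ≈ 0.0785 A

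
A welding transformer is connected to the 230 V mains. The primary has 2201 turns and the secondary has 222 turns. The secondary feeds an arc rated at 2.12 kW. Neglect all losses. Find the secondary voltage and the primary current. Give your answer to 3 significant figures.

V_s = V_p × N_s/N_p = 230 × 222/2201 = 23.199 V.
I_s = P/V_s = 2120/23.199 = 91.385 A.
I_p = I_s × N_s/N_p = 91.385 × 222/2201 = 9.22 A.

V_s ≈ 23.2 V, I_p ≈ 9.22 A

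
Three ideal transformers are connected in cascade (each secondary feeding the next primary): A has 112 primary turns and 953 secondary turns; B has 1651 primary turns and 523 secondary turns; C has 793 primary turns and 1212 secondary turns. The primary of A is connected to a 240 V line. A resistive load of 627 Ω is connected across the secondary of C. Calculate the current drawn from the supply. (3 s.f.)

I_supply ≈ 6.50 A

Secondary of A: V = 240.00 × 953/112 = 2042.1 V.
Secondary of B: V = 2042.1 × 523/1651 = 646.91 V.
Secondary of C: V = 646.91 × 1212/793 = 988.71 V.
I_load = 988.71/627 = 1.5769 A, so P_out = 988.71 × 1.5769 = 1559.1 W.
All ideal ⇒ P_in = P_out, so I_supply = 1559.1/240 = 6.50 A.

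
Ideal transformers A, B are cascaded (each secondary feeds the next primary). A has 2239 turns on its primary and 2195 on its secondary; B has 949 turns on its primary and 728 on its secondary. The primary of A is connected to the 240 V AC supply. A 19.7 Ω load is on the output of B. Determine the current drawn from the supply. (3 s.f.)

I_supply ≈ 6.89 A

After A: V = 240.00 × 2195/2239 = 235.28 V.
After B: V = 235.28 × 728/949 = 180.49 V.
I_load = 180.49/19.7 = 9.1620 A, so P_out = 180.49 × 9.1620 = 1653.7 W.
All ideal ⇒ P_in = P_out, so I_supply = 1653.7/240 = 6.89 A.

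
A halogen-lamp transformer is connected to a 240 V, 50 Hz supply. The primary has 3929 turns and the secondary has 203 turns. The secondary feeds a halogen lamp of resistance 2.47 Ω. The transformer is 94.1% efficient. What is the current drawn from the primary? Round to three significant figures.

V_s = 240 × 203/3929 = 12.400 V.
I_s = V_s/R = 12.400/2.47 = 5.0203 A.
P_out = V_s I_s = 12.400 × 5.0203 = 62.252 W.
P_in = P_out/η = 62.252/0.941 = 66.155 W.
I_p = P_in/V_p = 66.155/240 = 0.276 A.

I_p ≈ 0.276 A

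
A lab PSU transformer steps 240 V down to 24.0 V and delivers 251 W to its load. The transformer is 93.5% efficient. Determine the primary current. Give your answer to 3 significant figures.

I_p ≈ 1.12 A

P_in = P_out/η = 251/0.935 = 268.45 W.
I_p = P_in/V_p = 268.45/240 = 1.12 A.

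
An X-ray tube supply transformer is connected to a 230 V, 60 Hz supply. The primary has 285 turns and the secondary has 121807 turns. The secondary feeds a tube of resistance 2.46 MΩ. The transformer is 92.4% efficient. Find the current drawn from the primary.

I_p ≈ 18.5 A

V_s = 230 × 121807/285 = 98300 V.
I_s = V_s/R = 98300/(2.46×10^6) = 0.039960 A.
P_out = V_s I_s = 98300 × 0.039960 = 3928.0 W.
P_in = P_out/η = 3928.0/0.924 = 4251.1 W.
I_p = P_in/V_p = 4251.1/230 = 18.5 A.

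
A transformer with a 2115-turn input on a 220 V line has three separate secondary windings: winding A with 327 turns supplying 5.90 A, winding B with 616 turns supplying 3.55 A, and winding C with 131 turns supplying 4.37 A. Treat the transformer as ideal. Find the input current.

V_A = 220 × 327/2115 = 34.014 V; V_B = 220 × 616/2115 = 64.076 V; V_C = 220 × 131/2115 = 13.626 V.
P_out = V_A I_A + V_B I_B + V_C I_C = 34.014×5.90 + 64.076×3.55 + 13.626×4.37 = 200.68 + 227.47 + 59.548 = 487.70 W.
Ideal ⇒ P_in = P_out, so I_in = P_out/V_in = 487.70/220 = 2.22 A.

I_in ≈ 2.22 A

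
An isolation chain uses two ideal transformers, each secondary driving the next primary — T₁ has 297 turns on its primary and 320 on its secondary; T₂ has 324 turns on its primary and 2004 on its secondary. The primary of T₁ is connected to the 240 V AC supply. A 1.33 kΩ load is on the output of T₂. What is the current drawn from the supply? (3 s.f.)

After T₁: V = 240.00 × 320/297 = 258.59 V.
After T₂: V = 258.59 × 2004/324 = 1599.4 V.
I_load = 1599.4/1330 = 1.2026 A, so P_out = 1599.4 × 1.2026 = 1923.4 W.
All ideal ⇒ P_in = P_out, so I_supply = 1923.4/240 = 8.01 A.

I_supply ≈ 8.01 A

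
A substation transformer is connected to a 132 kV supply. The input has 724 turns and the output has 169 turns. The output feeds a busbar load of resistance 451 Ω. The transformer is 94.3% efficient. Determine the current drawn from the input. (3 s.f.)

V_out = 132000 × 169/724 = 30812 V.
I_out = V_out/R = 30812/451 = 68.320 A.
P_out = V_out I_out = 30812 × 68.320 = 2.1051×10^6 W.
P_in = P_out/η = 2.1051×10^6/0.943 = 2.2323×10^6 W.
I_in = P_in/V_in = 2.2323×10^6/132000 = 16.9 A.

I_in ≈ 16.9 A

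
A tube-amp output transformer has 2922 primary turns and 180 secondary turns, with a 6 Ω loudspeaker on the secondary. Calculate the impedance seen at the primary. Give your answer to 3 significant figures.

Z_p ≈ 1580 Ω

Z_p = (N_p/N_s)² × Z_s = (2922/180)² × 6 = 1580 Ω.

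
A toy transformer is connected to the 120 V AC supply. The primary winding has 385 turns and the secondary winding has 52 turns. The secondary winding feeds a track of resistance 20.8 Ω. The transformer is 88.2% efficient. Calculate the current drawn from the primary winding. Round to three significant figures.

I_p ≈ 0.119 A

V_s = 120 × 52/385 = 16.208 V.
I_s = V_s/R = 16.208/20.8 = 0.77922 A.
P_out = V_s I_s = 16.208 × 0.77922 = 12.629 W.
P_in = P_out/η = 12.629/0.882 = 14.319 W.
I_p = P_in/V_p = 14.319/120 = 0.119 A.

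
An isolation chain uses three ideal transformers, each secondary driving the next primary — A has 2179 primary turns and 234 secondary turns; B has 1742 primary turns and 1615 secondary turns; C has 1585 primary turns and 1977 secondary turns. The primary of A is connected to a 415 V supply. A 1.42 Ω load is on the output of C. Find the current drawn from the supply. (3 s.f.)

I_supply ≈ 4.51 A

Secondary of A: V = 415.00 × 234/2179 = 44.566 V.
Secondary of B: V = 44.566 × 1615/1742 = 41.317 V.
Secondary of C: V = 41.317 × 1977/1585 = 51.536 V.
I_load = 51.536/1.42 = 36.293 A, so P_out = 51.536 × 36.293 = 1870.4 W.
All ideal ⇒ P_in = P_out, so I_supply = 1870.4/415 = 4.51 A.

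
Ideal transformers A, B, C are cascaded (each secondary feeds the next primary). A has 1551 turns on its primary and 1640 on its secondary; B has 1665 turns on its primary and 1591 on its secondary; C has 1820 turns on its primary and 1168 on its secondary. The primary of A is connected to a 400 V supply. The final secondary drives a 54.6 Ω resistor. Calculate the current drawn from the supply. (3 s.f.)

After A: V = 400.00 × 1640/1551 = 422.95 V.
After B: V = 422.95 × 1591/1665 = 404.16 V.
After C: V = 404.16 × 1168/1820 = 259.37 V.
I_load = 259.37/54.6 = 4.7504 A, so P_out = 259.37 × 4.7504 = 1232.1 W.
All ideal ⇒ P_in = P_out, so I_supply = 1232.1/400 = 3.08 A.

I_supply ≈ 3.08 A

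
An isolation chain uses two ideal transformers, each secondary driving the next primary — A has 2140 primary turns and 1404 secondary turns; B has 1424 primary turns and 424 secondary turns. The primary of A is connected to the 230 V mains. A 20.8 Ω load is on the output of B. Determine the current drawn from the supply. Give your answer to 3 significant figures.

I_supply ≈ 0.422 A

Secondary of A: V = 230.00 × 1404/2140 = 150.90 V.
Secondary of B: V = 150.90 × 424/1424 = 44.930 V.
I_load = 44.930/20.8 = 2.1601 A, so P_out = 44.930 × 2.1601 = 97.053 W.
All ideal ⇒ P_in = P_out, so I_supply = 97.053/230 = 0.422 A.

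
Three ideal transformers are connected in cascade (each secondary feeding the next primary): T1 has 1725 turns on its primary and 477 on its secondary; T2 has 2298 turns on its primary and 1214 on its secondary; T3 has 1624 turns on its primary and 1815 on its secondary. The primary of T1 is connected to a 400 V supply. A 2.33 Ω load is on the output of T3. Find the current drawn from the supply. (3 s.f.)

I_supply ≈ 4.58 A

After T1: V = 400.00 × 477/1725 = 110.61 V.
After T2: V = 110.61 × 1214/2298 = 58.433 V.
After T3: V = 58.433 × 1815/1624 = 65.305 V.
I_load = 65.305/2.33 = 28.028 A, so P_out = 65.305 × 28.028 = 1830.4 W.
All ideal ⇒ P_in = P_out, so I_supply = 1830.4/400 = 4.58 A.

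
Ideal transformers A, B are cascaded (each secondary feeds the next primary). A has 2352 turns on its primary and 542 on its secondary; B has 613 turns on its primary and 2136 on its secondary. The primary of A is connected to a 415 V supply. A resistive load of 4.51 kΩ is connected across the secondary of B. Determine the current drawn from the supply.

I_supply ≈ 0.0593 A

Secondary of A: V = 415.00 × 542/2352 = 95.634 V.
Secondary of B: V = 95.634 × 2136/613 = 333.24 V.
I_load = 333.24/4510 = 0.073888 A, so P_out = 333.24 × 0.073888 = 24.622 W.
All ideal ⇒ P_in = P_out, so I_supply = 24.622/415 = 0.0593 A.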